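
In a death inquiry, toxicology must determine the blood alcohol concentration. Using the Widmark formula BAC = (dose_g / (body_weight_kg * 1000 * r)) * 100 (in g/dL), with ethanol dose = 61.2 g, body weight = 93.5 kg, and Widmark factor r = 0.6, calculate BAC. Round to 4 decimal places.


Applying the Widmark formula:
BAC = (dose_g / (body_wt * 1000 * r)) * 100
Denominator = 93.5 * 1000 * 0.6 = 56100
BAC = (61.2 / 56100) * 100
BAC = 0.1091 g/dL

0.1091


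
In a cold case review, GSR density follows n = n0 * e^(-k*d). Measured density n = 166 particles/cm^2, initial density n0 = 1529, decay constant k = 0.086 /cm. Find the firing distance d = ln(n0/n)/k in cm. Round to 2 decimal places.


GSR distance calculation:
n0/n = 1529 / 166 = 9.210843
ln(n0/n) = 2.220381
d = 2.220381 / 0.086 = 25.82 cm

25.82


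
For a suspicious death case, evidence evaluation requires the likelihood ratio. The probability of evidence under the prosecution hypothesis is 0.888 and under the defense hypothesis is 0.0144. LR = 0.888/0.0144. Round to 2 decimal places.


Likelihood ratio calculation:
LR = P(E|Hp) / P(E|Hd)
LR = 0.888 / 0.0144
LR = 61.67

61.67


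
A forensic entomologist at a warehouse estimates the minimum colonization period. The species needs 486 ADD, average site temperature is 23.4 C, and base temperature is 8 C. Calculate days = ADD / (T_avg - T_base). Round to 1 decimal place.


Insect development time:
Effective temperature = avg_temp - T_base = 23.4 - 8 = 15.4 C
Days = ADD / effective_temp = 486 / 15.4 = 31.6 days

31.6


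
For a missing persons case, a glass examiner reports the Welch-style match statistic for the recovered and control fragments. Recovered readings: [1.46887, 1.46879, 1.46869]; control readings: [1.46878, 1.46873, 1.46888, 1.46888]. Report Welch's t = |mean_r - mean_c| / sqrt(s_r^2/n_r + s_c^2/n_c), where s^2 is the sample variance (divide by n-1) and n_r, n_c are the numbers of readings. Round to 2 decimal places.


Welch's t-criterion for glass RI comparison:
Recovered mean = sum / n_r = 4.40635 / 3 = 1.4687833
Control mean = sum / n_c = 5.87527 / 4 = 1.4688175
Recovered sample variance s_r^2 = 8.13333e-09
Control sample variance s_c^2 = 5.625e-09
Welch SE (unpooled) = sqrt(s_r^2/n_r + s_c^2/n_c) = sqrt(2.71111e-09 + 1.40625e-09) = sqrt(4.11736e-09) = 6.41667e-05
|mean_r - mean_c| = 3.41667e-05
t = 3.41667e-05 / 6.41667e-05 = 0.53

0.53


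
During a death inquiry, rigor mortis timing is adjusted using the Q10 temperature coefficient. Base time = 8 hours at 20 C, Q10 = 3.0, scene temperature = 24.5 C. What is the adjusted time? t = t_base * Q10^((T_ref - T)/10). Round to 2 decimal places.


Rigor mortis time adjustment:
Exponent = (T_ref - T_actual) / 10 = (20 - 24.5) / 10 = -0.45
Q10 factor = 3.0^-0.45 = 0.60995
t_adjusted = 8 * 0.60995 = 4.88 hours

4.88


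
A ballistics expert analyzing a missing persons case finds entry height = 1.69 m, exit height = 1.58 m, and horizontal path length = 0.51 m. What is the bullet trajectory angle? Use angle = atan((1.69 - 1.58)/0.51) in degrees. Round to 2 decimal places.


Bullet trajectory angle:
Height difference = 1.69 - 1.58 = 0.11 m
angle = atan(0.11 / 0.51)
angle = atan(0.215686)
angle = 12.17 degrees

12.17


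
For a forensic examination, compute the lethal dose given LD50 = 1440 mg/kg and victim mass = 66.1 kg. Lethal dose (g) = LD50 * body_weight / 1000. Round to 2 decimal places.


Lethal dose calculation:
Lethal dose = LD50 * body_weight / 1000
= 1440 * 66.1 / 1000
= 95184 / 1000
= 95.18 g

95.18


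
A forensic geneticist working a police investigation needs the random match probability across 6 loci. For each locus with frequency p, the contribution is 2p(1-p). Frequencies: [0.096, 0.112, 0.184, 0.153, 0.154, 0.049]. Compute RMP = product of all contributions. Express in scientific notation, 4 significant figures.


Computing RMP for 6 loci:
Locus 1: 2 * 0.096 * 0.904 = 0.173568
Locus 2: 2 * 0.112 * 0.888 = 0.198912
Locus 3: 2 * 0.184 * 0.816 = 0.300288
Locus 4: 2 * 0.153 * 0.847 = 0.259182
Locus 5: 2 * 0.154 * 0.846 = 0.260568
Locus 6: 2 * 0.049 * 0.951 = 0.093198
RMP = 6.525e-05

6.525e-05


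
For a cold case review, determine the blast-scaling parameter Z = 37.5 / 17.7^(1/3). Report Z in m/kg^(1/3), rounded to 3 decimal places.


Scaled distance calculation:
W^(1/3) = 17.7^(1/3) = 2.6061
Z = R / W^(1/3) = 37.5 / 2.6061
Z = 14.389 m/kg^(1/3)

14.389


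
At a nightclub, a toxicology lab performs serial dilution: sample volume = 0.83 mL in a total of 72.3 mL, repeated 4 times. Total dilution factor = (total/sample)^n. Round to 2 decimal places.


Dilution factor calculation:
Single dilution = V_total / V_sample = 72.3 / 0.83 ≈ 87.108434
Number of dilutions = 4
Total DF = (72.3 / 0.83)^4 (full precision, rounded at the end) = 57575911.17

57575911.17


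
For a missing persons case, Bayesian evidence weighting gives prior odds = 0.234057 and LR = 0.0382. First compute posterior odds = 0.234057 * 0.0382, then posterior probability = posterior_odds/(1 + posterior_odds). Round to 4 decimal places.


Bayesian evidence evaluation:
Posterior odds = prior_odds * LR = 0.234057 * 0.0382 = 0.008940977
Posterior probability = posterior_odds / (1 + posterior_odds)
= 0.008940977 / (1 + 0.008940977)
= 0.008940977 / 1.008940977
= 0.0089

0.0089


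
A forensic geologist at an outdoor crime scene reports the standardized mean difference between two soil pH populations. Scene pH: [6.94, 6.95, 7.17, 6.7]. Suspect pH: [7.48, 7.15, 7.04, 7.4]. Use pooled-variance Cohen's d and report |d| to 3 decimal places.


Pooled-variance Cohen's d for soil pH comparison:
Scene mean = 27.76 / 4 = 6.94
Suspect mean = 29.07 / 4 = 7.2675
Scene sample variance s_s^2 = 0.036867
Suspect sample variance s_c^2 = 0.042758
Pooled variance = ((n_s-1)*s_s^2 + (n_c-1)*s_c^2) / (n_s + n_c - 2) = 0.039813
Pooled SD = sqrt(0.039813) = 0.199532
Mean difference = -0.3275
|d| = |-0.3275| / 0.199532 = 1.641

1.641


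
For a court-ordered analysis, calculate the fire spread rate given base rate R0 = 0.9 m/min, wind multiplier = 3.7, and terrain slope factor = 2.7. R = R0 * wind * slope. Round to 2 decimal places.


Fire spread rate calculation:
R = R0 * wind_factor * slope_factor
= 0.9 * 3.7 * 2.7
= 3.33 * 2.7
= 8.99 m/min

8.99


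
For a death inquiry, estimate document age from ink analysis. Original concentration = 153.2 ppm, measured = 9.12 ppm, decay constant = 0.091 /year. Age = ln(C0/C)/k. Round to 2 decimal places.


Document age estimation:
C0/C = 153.2 / 9.12 = 16.798246
ln(C0/C) = 2.821274
t = 2.821274 / 0.091 = 31.00 years

31.00


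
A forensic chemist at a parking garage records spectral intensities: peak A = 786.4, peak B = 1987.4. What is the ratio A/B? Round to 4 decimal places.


Spectral peak ratio:
Peak A = 786.4 counts
Peak B = 1987.4 counts
Ratio = 786.4 / 1987.4 = 0.3957

0.3957


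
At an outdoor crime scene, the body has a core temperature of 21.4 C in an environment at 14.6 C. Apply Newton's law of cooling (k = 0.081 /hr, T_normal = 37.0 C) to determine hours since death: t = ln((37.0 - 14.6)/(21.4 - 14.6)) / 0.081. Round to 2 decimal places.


Using Newton's law of cooling:
t = ln((T_normal - T_ambient) / (T_body - T_ambient)) / k
T_normal - T_ambient = 22.4
T_body - T_ambient = 6.8
Ratio = 3.294118
ln(ratio) = 1.192138
t = 1.192138 / 0.081 = 14.72 hours

14.72


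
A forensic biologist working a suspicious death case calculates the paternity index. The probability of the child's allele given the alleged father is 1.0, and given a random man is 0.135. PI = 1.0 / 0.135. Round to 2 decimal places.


Paternity Index calculation:
PI = P(allele|father) / P(allele|random)
PI = 1.0 / 0.135
PI = 7.41

7.41


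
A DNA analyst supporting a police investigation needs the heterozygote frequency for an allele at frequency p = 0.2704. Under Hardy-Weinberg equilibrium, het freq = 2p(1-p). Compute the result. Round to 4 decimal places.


Hardy-Weinberg heterozygote frequency:
q = 1 - p = 1 - 0.2704 = 0.7296
2pq = 2 * 0.2704 * 0.7296 = 0.3946

0.3946


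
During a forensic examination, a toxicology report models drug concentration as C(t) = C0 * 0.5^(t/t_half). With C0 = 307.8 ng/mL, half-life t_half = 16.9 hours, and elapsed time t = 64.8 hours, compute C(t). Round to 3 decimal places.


Drug concentration decay:
Number of half-lives = t / t_half = 64.8 / 16.9 = 3.83432
Decay factor = 0.5^3.83432 = 0.07010592
C(t) = 307.8 * 0.07010592 = 21.579 ng/mL

21.579


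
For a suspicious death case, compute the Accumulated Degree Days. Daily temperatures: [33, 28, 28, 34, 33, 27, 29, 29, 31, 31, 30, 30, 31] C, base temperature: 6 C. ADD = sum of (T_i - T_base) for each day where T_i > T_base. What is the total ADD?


Computing ADD day by day:
Day 1: max(0, 33 - 6) = 27
Day 2: max(0, 28 - 6) = 22
Day 3: max(0, 28 - 6) = 22
Day 4: max(0, 34 - 6) = 28
Day 5: max(0, 33 - 6) = 27
Day 6: max(0, 27 - 6) = 21
Day 7: max(0, 29 - 6) = 23
Day 8: max(0, 29 - 6) = 23
Day 9: max(0, 31 - 6) = 25
Day 10: max(0, 31 - 6) = 25
Day 11: max(0, 30 - 6) = 24
Day 12: max(0, 30 - 6) = 24
Day 13: max(0, 31 - 6) = 25
Total ADD = 316

316


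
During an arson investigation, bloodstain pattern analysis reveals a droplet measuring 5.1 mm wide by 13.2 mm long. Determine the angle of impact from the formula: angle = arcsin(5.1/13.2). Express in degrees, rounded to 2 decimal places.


Blood spatter impact angle calculation:
width / length = 5.1 / 13.2 = 0.386364
angle = arcsin(0.386364)
angle = 22.73 degrees

22.73


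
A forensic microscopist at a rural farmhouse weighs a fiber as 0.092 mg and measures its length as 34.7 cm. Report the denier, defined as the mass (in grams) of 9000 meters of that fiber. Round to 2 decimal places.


Denier calculation:
Mass in grams = 0.092 mg / 1000 = 0.000092 g
Length in meters = 34.7 cm / 100 = 0.347 m
Linear density = mass / length = 0.000092 / 0.347 = 0.00026513 g/m
Denier = (g/m) * 9000 = 0.00026513 * 9000 = 2.39

2.39


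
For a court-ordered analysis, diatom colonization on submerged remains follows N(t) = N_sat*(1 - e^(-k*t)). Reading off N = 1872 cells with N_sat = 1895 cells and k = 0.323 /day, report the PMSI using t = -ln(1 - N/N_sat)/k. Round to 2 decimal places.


PMSI from diatom colonization curve:
N / N_sat = 1872 / 1895 = 0.987863
1 - N/N_sat = 0.012137
ln(1 - N/N_sat) = -4.411497
t = -ln(1 - N/N_sat) / k = -(-4.411497) / 0.323 = 13.66 days

13.66


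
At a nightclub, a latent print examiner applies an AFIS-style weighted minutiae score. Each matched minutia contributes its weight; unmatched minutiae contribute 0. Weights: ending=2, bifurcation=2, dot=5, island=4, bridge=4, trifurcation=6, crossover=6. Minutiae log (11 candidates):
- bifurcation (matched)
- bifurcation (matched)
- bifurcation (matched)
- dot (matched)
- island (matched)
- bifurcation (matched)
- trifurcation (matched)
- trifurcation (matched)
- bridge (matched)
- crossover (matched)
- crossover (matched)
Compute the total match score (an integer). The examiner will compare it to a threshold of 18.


Weighted minutiae match score:
  bifurcation: matched, +2 (running total 2)
  bifurcation: matched, +2 (running total 4)
  bifurcation: matched, +2 (running total 6)
  dot: matched, +5 (running total 11)
  island: matched, +4 (running total 15)
  bifurcation: matched, +2 (running total 17)
  trifurcation: matched, +6 (running total 23)
  trifurcation: matched, +6 (running total 29)
  bridge: matched, +4 (running total 33)
  crossover: matched, +6 (running total 39)
  crossover: matched, +6 (running total 45)
Total score = 45
Threshold = 18; verdict = identification

45


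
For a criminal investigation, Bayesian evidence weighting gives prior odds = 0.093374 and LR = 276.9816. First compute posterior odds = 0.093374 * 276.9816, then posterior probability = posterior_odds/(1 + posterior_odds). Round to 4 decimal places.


Bayesian evidence evaluation:
Posterior odds = prior_odds * LR = 0.093374 * 276.9816 = 25.86288
Posterior probability = posterior_odds / (1 + posterior_odds)
= 25.86288 / (1 + 25.86288)
= 25.86288 / 26.86288
= 0.9628

0.9628


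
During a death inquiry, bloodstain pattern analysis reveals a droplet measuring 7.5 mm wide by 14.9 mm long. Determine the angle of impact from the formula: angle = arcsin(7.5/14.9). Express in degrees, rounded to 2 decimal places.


Blood spatter impact angle calculation:
width / length = 7.5 / 14.9 = 0.503356
angle = arcsin(0.503356)
angle = 30.22 degrees

30.22


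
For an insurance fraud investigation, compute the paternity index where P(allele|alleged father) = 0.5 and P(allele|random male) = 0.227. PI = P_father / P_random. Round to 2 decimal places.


Paternity Index calculation:
PI = P(allele|father) / P(allele|random)
PI = 0.5 / 0.227
PI = 2.20

2.20


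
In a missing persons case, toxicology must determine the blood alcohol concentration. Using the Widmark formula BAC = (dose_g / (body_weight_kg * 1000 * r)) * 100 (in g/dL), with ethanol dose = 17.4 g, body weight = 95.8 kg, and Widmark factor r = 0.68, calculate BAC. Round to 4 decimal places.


Applying the Widmark formula:
BAC = (dose_g / (body_wt * 1000 * r)) * 100
Denominator = 95.8 * 1000 * 0.68 = 65144
BAC = (17.4 / 65144) * 100
BAC = 0.0267 g/dL

0.0267


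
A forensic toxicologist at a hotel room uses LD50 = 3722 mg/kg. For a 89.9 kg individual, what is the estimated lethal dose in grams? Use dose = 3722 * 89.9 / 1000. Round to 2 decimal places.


Lethal dose calculation:
Lethal dose = LD50 * body_weight / 1000
= 3722 * 89.9 / 1000
= 334607.8 / 1000
= 334.61 g

334.61


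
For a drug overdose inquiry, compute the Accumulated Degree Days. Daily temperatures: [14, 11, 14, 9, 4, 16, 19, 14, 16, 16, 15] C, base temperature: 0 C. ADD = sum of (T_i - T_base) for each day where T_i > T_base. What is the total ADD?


Computing ADD day by day:
Day 1: max(0, 14 - 0) = 14
Day 2: max(0, 11 - 0) = 11
Day 3: max(0, 14 - 0) = 14
Day 4: max(0, 9 - 0) = 9
Day 5: max(0, 4 - 0) = 4
Day 6: max(0, 16 - 0) = 16
Day 7: max(0, 19 - 0) = 19
Day 8: max(0, 14 - 0) = 14
Day 9: max(0, 16 - 0) = 16
Day 10: max(0, 16 - 0) = 16
Day 11: max(0, 15 - 0) = 15
Total ADD = 148

148


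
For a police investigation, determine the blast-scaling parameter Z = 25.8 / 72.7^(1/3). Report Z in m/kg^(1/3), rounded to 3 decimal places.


Scaled distance calculation:
W^(1/3) = 72.7^(1/3) = 4.173606
Z = R / W^(1/3) = 25.8 / 4.173606
Z = 6.182 m/kg^(1/3)

6.182


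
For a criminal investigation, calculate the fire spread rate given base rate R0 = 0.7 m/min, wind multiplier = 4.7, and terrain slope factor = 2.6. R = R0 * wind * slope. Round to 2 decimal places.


Fire spread rate calculation:
R = R0 * wind_factor * slope_factor
= 0.7 * 4.7 * 2.6
= 3.29 * 2.6
= 8.55 m/min

8.55


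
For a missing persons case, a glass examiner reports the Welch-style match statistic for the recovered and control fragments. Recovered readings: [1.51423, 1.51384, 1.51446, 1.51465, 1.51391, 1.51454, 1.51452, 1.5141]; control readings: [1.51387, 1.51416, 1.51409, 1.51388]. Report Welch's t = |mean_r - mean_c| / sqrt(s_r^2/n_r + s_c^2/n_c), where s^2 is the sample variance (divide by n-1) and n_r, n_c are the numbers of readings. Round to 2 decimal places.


Welch's t-criterion for glass RI comparison:
Recovered mean = sum / n_r = 12.11425 / 8 = 1.5142813
Control mean = sum / n_c = 6.056 / 4 = 1.514
Recovered sample variance s_r^2 = 9.42696e-08
Control sample variance s_c^2 = 2.16667e-08
Welch SE (unpooled) = sqrt(s_r^2/n_r + s_c^2/n_c) = sqrt(1.17837e-08 + 5.41667e-09) = sqrt(1.72004e-08) = 0.00013115
|mean_r - mean_c| = 0.00028125
t = 0.00028125 / 0.00013115 = 2.14

2.14


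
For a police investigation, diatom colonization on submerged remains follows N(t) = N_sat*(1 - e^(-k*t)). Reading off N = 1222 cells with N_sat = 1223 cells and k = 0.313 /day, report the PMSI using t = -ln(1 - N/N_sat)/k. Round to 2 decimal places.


PMSI from diatom colonization curve:
N / N_sat = 1222 / 1223 = 0.999182
1 - N/N_sat = 0.000818
ln(1 - N/N_sat) = -7.108648
t = -ln(1 - N/N_sat) / k = -(-7.108648) / 0.313 = 22.71 days

22.71


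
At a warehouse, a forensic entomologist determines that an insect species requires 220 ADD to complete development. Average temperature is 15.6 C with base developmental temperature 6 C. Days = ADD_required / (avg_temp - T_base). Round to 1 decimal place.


Insect development time:
Effective temperature = avg_temp - T_base = 15.6 - 6 = 9.6 C
Days = ADD / effective_temp = 220 / 9.6 = 22.9 days

22.9


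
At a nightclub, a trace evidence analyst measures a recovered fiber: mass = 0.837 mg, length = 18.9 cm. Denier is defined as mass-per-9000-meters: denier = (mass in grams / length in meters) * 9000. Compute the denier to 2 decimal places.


Denier calculation:
Mass in grams = 0.837 mg / 1000 = 0.000837 g
Length in meters = 18.9 cm / 100 = 0.189 m
Linear density = mass / length = 0.000837 / 0.189 = 0.00442857 g/m
Denier = (g/m) * 9000 = 0.00442857 * 9000 = 39.86

39.86


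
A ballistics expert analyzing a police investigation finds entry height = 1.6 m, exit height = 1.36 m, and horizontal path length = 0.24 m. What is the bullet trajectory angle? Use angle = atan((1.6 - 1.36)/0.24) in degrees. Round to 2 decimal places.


Bullet trajectory angle:
Height difference = 1.6 - 1.36 = 0.24 m
angle = atan(0.24 / 0.24)
angle = atan(1)
angle = 45.00 degrees

45.00


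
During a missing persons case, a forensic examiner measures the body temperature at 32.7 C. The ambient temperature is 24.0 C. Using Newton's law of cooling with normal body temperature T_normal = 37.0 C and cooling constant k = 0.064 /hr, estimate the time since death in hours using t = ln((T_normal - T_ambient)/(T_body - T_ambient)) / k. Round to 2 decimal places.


Using Newton's law of cooling:
t = ln((T_normal - T_ambient) / (T_body - T_ambient)) / k
T_normal - T_ambient = 13.0
T_body - T_ambient = 8.7
Ratio = 1.494253
ln(ratio) = 0.401626
t = 0.401626 / 0.064 = 6.28 hours

6.28


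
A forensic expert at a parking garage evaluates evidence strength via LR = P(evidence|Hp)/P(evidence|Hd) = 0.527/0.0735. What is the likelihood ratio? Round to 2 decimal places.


Likelihood ratio calculation:
LR = P(E|Hp) / P(E|Hd)
LR = 0.527 / 0.0735
LR = 7.17

7.17


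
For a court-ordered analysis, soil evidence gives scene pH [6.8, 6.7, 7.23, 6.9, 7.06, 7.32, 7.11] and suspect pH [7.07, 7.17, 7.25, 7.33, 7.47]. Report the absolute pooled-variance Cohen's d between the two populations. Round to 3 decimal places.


Pooled-variance Cohen's d for soil pH comparison:
Scene mean = 49.12 / 7 = 7.017143
Suspect mean = 36.29 / 5 = 7.258
Scene sample variance s_s^2 = 0.05149
Suspect sample variance s_c^2 = 0.02332
Pooled variance = ((n_s-1)*s_s^2 + (n_c-1)*s_c^2) / (n_s + n_c - 2) = 0.040222
Pooled SD = sqrt(0.040222) = 0.200554
Mean difference = -0.240857
|d| = |-0.240857| / 0.200554 = 1.201

1.201


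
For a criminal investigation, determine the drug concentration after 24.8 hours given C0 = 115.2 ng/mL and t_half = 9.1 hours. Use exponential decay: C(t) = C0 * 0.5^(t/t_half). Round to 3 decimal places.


Drug concentration decay:
Number of half-lives = t / t_half = 24.8 / 9.1 = 2.725275
Decay factor = 0.5^2.725275 = 0.15122043
C(t) = 115.2 * 0.15122043 = 17.421 ng/mL

17.421


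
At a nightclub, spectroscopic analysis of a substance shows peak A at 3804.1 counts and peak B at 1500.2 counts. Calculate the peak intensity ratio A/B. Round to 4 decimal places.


Spectral peak ratio:
Peak A = 3804.1 counts
Peak B = 1500.2 counts
Ratio = 3804.1 / 1500.2 = 2.5357

2.5357


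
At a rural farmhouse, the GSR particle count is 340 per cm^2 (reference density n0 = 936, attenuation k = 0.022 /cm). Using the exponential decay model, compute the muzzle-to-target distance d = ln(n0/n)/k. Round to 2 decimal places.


GSR distance calculation:
n0/n = 936 / 340 = 2.752941
ln(n0/n) = 1.01267
d = 1.01267 / 0.022 = 46.03 cm

46.03


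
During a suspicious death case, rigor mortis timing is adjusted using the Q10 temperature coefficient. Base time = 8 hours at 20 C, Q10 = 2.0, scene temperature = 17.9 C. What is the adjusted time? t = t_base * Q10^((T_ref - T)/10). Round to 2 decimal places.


Rigor mortis time adjustment:
Exponent = (T_ref - T_actual) / 10 = (20 - 17.9) / 10 = 0.21
Q10 factor = 2.0^0.21 = 1.15669
t_adjusted = 8 * 1.15669 = 9.25 hours

9.25


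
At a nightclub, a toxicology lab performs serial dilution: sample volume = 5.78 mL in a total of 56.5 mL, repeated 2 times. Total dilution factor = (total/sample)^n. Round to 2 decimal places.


Dilution factor calculation:
Single dilution = V_total / V_sample = 56.5 / 5.78 ≈ 9.775087
Number of dilutions = 2
Total DF = (56.5 / 5.78)^2 (full precision, rounded at the end) = 95.55

95.55


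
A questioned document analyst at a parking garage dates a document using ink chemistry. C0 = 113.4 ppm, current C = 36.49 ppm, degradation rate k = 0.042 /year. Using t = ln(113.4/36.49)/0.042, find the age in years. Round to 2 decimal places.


Document age estimation:
C0/C = 113.4 / 36.49 = 3.107701
ln(C0/C) = 1.133883
t = 1.133883 / 0.042 = 27.00 years

27.00


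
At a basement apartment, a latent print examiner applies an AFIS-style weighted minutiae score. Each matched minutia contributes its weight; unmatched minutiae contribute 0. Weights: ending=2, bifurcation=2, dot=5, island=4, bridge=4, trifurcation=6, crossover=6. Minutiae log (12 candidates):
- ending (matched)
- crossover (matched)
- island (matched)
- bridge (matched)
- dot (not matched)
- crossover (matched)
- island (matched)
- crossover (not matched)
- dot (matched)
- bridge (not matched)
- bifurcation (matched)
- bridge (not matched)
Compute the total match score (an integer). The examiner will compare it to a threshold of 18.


Weighted minutiae match score:
  ending: matched, +2 (running total 2)
  crossover: matched, +6 (running total 8)
  island: matched, +4 (running total 12)
  bridge: matched, +4 (running total 16)
  dot: not matched, +0
  crossover: matched, +6 (running total 22)
  island: matched, +4 (running total 26)
  crossover: not matched, +0
  dot: matched, +5 (running total 31)
  bridge: not matched, +0
  bifurcation: matched, +2 (running total 33)
  bridge: not matched, +0
Total score = 33
Threshold = 18; verdict = identification

33


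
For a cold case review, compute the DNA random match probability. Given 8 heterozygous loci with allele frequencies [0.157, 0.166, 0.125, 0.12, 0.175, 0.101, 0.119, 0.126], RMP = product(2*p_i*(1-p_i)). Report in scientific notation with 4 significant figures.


Computing RMP for 8 loci:
Locus 1: 2 * 0.157 * 0.843 = 0.264702
Locus 2: 2 * 0.166 * 0.834 = 0.276888
Locus 3: 2 * 0.125 * 0.875 = 0.21875
Locus 4: 2 * 0.12 * 0.88 = 0.2112
Locus 5: 2 * 0.175 * 0.825 = 0.28875
Locus 6: 2 * 0.101 * 0.899 = 0.181598
Locus 7: 2 * 0.119 * 0.881 = 0.209678
Locus 8: 2 * 0.126 * 0.874 = 0.220248
RMP = 8.200e-06

8.200e-06


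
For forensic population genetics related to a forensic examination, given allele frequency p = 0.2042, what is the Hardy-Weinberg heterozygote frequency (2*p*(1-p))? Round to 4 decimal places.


Hardy-Weinberg heterozygote frequency:
q = 1 - p = 1 - 0.2042 = 0.7958
2pq = 2 * 0.2042 * 0.7958 = 0.3250

0.3250


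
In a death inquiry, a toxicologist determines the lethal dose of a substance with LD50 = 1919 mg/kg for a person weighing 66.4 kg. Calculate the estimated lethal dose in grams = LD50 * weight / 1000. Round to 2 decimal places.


Lethal dose calculation:
Lethal dose = LD50 * body_weight / 1000
= 1919 * 66.4 / 1000
= 127421.6 / 1000
= 127.42 g

127.42


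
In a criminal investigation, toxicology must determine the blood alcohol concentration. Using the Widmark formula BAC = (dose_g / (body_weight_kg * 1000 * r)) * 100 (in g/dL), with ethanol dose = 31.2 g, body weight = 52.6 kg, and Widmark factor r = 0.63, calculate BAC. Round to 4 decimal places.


Applying the Widmark formula:
BAC = (dose_g / (body_wt * 1000 * r)) * 100
Denominator = 52.6 * 1000 * 0.63 = 33138
BAC = (31.2 / 33138) * 100
BAC = 0.0942 g/dL

0.0942


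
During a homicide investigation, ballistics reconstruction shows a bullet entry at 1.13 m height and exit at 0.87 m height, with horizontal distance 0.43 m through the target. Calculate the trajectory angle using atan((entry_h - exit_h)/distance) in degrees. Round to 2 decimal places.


Bullet trajectory angle:
Height difference = 1.13 - 0.87 = 0.26 m
angle = atan(0.26 / 0.43)
angle = atan(0.604651)
angle = 31.16 degrees

31.16


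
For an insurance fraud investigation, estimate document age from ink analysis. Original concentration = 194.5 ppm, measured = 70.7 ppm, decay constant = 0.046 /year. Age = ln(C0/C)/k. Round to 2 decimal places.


Document age estimation:
C0/C = 194.5 / 70.7 = 2.751061
ln(C0/C) = 1.011987
t = 1.011987 / 0.046 = 22.00 years

22.00


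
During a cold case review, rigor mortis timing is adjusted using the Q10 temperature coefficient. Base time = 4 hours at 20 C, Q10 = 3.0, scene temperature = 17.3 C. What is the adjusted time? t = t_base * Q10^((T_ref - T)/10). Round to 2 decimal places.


Rigor mortis time adjustment:
Exponent = (T_ref - T_actual) / 10 = (20 - 17.3) / 10 = 0.27
Q10 factor = 3.0^0.27 = 1.34531
t_adjusted = 4 * 1.34531 = 5.38 hours

5.38


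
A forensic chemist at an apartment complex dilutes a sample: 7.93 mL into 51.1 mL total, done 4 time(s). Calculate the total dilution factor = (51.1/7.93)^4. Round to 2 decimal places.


Dilution factor calculation:
Single dilution = V_total / V_sample = 51.1 / 7.93 ≈ 6.443884
Number of dilutions = 4
Total DF = (51.1 / 7.93)^4 (full precision, rounded at the end) = 1724.21

1724.21


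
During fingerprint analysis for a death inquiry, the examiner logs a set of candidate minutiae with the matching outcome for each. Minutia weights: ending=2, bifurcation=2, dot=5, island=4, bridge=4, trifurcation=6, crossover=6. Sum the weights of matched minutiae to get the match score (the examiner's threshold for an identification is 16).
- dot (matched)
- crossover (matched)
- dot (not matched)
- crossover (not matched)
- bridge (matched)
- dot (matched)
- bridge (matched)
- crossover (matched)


Weighted minutiae match score:
  dot: matched, +5 (running total 5)
  crossover: matched, +6 (running total 11)
  dot: not matched, +0
  crossover: not matched, +0
  bridge: matched, +4 (running total 15)
  dot: matched, +5 (running total 20)
  bridge: matched, +4 (running total 24)
  crossover: matched, +6 (running total 30)
Total score = 30
Threshold = 16; verdict = identification

30


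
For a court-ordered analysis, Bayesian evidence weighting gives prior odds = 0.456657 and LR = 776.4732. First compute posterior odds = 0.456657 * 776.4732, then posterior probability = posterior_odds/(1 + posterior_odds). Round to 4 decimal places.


Bayesian evidence evaluation:
Posterior odds = prior_odds * LR = 0.456657 * 776.4732 = 354.5819
Posterior probability = posterior_odds / (1 + posterior_odds)
= 354.5819 / (1 + 354.5819)
= 354.5819 / 355.5819
= 0.9972

0.9972


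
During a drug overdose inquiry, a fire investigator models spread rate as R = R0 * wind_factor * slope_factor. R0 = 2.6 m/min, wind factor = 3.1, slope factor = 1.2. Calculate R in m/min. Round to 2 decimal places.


Fire spread rate calculation:
R = R0 * wind_factor * slope_factor
= 2.6 * 3.1 * 1.2
= 8.06 * 1.2
= 9.67 m/min

9.67


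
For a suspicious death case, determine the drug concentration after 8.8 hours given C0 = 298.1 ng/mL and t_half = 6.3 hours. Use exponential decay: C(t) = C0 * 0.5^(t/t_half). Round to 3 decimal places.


Drug concentration decay:
Number of half-lives = t / t_half = 8.8 / 6.3 = 1.396825
Decay factor = 0.5^1.396825 = 0.37976399
C(t) = 298.1 * 0.37976399 = 113.208 ng/mL

113.208


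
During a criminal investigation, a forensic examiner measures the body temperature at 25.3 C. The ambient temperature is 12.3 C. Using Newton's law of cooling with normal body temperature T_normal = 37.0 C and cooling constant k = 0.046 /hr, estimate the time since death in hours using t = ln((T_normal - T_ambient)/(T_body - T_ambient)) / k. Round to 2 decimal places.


Using Newton's law of cooling:
t = ln((T_normal - T_ambient) / (T_body - T_ambient)) / k
T_normal - T_ambient = 24.7
T_body - T_ambient = 13.0
Ratio = 1.9
ln(ratio) = 0.641854
t = 0.641854 / 0.046 = 13.95 hours

13.95


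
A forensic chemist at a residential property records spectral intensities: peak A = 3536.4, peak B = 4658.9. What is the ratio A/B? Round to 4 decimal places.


Spectral peak ratio:
Peak A = 3536.4 counts
Peak B = 4658.9 counts
Ratio = 3536.4 / 4658.9 = 0.7591

0.7591


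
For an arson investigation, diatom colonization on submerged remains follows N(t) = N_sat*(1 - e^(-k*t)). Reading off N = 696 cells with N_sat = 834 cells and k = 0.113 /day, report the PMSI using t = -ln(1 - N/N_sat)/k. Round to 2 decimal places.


PMSI from diatom colonization curve:
N / N_sat = 696 / 834 = 0.834532
1 - N/N_sat = 0.165468
ln(1 - N/N_sat) = -1.798977
t = -ln(1 - N/N_sat) / k = -(-1.798977) / 0.113 = 15.92 days

15.92


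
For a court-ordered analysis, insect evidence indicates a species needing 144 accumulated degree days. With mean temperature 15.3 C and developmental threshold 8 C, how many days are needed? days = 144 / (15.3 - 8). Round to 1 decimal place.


Insect development time:
Effective temperature = avg_temp - T_base = 15.3 - 8 = 7.3 C
Days = ADD / effective_temp = 144 / 7.3 = 19.7 days

19.7


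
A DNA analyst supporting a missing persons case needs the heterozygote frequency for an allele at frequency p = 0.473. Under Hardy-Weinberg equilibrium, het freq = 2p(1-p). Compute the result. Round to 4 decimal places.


Hardy-Weinberg heterozygote frequency:
q = 1 - p = 1 - 0.473 = 0.527
2pq = 2 * 0.473 * 0.527 = 0.4985

0.4985


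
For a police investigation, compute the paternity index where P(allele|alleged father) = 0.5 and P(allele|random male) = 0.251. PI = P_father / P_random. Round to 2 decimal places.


Paternity Index calculation:
PI = P(allele|father) / P(allele|random)
PI = 0.5 / 0.251
PI = 1.99

1.99


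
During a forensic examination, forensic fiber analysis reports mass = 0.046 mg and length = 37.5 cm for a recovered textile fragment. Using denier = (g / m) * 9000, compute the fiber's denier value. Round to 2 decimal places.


Denier calculation:
Mass in grams = 0.046 mg / 1000 = 0.000046 g
Length in meters = 37.5 cm / 100 = 0.375 m
Linear density = mass / length = 0.000046 / 0.375 = 0.00012267 g/m
Denier = (g/m) * 9000 = 0.00012267 * 9000 = 1.10

1.10


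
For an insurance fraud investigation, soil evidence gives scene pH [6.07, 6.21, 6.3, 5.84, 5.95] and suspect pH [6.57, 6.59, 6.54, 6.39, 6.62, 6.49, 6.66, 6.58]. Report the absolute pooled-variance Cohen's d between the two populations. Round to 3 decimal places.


Pooled-variance Cohen's d for soil pH comparison:
Scene mean = 30.37 / 5 = 6.074
Suspect mean = 52.44 / 8 = 6.555
Scene sample variance s_s^2 = 0.03493
Suspect sample variance s_c^2 = 0.007
Pooled variance = ((n_s-1)*s_s^2 + (n_c-1)*s_c^2) / (n_s + n_c - 2) = 0.017156
Pooled SD = sqrt(0.017156) = 0.130981
Mean difference = -0.481
|d| = |-0.481| / 0.130981 = 3.672

3.672


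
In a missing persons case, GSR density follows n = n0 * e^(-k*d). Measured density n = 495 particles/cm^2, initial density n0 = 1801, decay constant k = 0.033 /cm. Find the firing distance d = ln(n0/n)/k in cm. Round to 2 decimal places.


GSR distance calculation:
n0/n = 1801 / 495 = 3.638384
ln(n0/n) = 1.29154
d = 1.29154 / 0.033 = 39.14 cm

39.14


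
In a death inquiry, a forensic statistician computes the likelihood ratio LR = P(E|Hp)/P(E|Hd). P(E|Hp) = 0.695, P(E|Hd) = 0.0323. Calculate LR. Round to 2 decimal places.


Likelihood ratio calculation:
LR = P(E|Hp) / P(E|Hd)
LR = 0.695 / 0.0323
LR = 21.52

21.52


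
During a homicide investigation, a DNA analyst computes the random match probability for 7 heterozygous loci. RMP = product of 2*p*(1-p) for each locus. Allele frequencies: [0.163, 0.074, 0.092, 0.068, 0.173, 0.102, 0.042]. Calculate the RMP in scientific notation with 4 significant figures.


Computing RMP for 7 loci:
Locus 1: 2 * 0.163 * 0.837 = 0.272862
Locus 2: 2 * 0.074 * 0.926 = 0.137048
Locus 3: 2 * 0.092 * 0.908 = 0.167072
Locus 4: 2 * 0.068 * 0.932 = 0.126752
Locus 5: 2 * 0.173 * 0.827 = 0.286142
Locus 6: 2 * 0.102 * 0.898 = 0.183192
Locus 7: 2 * 0.042 * 0.958 = 0.080472
RMP = 3.340e-06

3.340e-06


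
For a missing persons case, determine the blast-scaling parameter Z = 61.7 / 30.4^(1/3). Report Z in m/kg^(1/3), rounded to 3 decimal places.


Scaled distance calculation:
W^(1/3) = 30.4^(1/3) = 3.120982
Z = R / W^(1/3) = 61.7 / 3.120982
Z = 19.769 m/kg^(1/3)

19.769


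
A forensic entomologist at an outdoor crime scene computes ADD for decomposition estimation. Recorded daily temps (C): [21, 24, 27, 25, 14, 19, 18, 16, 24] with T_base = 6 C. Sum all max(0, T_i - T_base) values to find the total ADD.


Computing ADD day by day:
Day 1: max(0, 21 - 6) = 15
Day 2: max(0, 24 - 6) = 18
Day 3: max(0, 27 - 6) = 21
Day 4: max(0, 25 - 6) = 19
Day 5: max(0, 14 - 6) = 8
Day 6: max(0, 19 - 6) = 13
Day 7: max(0, 18 - 6) = 12
Day 8: max(0, 16 - 6) = 10
Day 9: max(0, 24 - 6) = 18
Total ADD = 134

134


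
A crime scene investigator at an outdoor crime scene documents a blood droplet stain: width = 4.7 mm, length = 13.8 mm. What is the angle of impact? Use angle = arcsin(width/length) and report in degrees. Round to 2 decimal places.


Blood spatter impact angle calculation:
width / length = 4.7 / 13.8 = 0.34058
angle = arcsin(0.34058)
angle = 19.91 degrees

19.91


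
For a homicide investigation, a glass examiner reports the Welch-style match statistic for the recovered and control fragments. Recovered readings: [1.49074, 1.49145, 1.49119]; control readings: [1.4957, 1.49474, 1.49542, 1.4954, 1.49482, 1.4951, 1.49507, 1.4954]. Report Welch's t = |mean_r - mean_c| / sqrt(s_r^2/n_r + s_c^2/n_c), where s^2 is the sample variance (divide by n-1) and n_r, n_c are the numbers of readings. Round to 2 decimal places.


Welch's t-criterion for glass RI comparison:
Recovered mean = sum / n_r = 4.47338 / 3 = 1.4911267
Control mean = sum / n_c = 11.96165 / 8 = 1.4952063
Recovered sample variance s_r^2 = 1.29033e-07
Control sample variance s_c^2 = 1.08713e-07
Welch SE (unpooled) = sqrt(s_r^2/n_r + s_c^2/n_c) = sqrt(4.30111e-08 + 1.35891e-08) = sqrt(5.66002e-08) = 0.000237908
|mean_r - mean_c| = 0.00407958
t = 0.00407958 / 0.000237908 = 17.15

17.15


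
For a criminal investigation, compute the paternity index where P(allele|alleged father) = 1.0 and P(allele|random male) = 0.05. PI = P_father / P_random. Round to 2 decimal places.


Paternity Index calculation:
PI = P(allele|father) / P(allele|random)
PI = 1.0 / 0.05
PI = 20.00

20.00


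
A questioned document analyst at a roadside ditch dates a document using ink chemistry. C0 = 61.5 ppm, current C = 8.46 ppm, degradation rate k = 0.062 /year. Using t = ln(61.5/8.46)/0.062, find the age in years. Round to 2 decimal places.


Document age estimation:
C0/C = 61.5 / 8.46 = 7.269504
ln(C0/C) = 1.983688
t = 1.983688 / 0.062 = 31.99 years

31.99


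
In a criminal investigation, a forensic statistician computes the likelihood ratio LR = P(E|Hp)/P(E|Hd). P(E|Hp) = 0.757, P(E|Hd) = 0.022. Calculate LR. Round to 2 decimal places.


Likelihood ratio calculation:
LR = P(E|Hp) / P(E|Hd)
LR = 0.757 / 0.022
LR = 34.41

34.41


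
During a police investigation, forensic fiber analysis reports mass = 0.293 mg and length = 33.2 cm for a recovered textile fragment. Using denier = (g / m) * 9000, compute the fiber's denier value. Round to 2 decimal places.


Denier calculation:
Mass in grams = 0.293 mg / 1000 = 0.000293 g
Length in meters = 33.2 cm / 100 = 0.332 m
Linear density = mass / length = 0.000293 / 0.332 = 0.00088253 g/m
Denier = (g/m) * 9000 = 0.00088253 * 9000 = 7.94

7.94


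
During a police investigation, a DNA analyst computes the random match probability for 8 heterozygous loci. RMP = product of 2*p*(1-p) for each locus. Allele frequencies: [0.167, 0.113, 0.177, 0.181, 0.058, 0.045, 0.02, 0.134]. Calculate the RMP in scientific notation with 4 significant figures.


Computing RMP for 8 loci:
Locus 1: 2 * 0.167 * 0.833 = 0.278222
Locus 2: 2 * 0.113 * 0.887 = 0.200462
Locus 3: 2 * 0.177 * 0.823 = 0.291342
Locus 4: 2 * 0.181 * 0.819 = 0.296478
Locus 5: 2 * 0.058 * 0.942 = 0.109272
Locus 6: 2 * 0.045 * 0.955 = 0.08595
Locus 7: 2 * 0.02 * 0.98 = 0.0392
Locus 8: 2 * 0.134 * 0.866 = 0.232088
RMP = 4.116e-07

4.116e-07


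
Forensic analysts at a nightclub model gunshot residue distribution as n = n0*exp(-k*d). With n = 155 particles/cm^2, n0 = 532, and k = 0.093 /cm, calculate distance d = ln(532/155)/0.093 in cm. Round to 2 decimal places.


GSR distance calculation:
n0/n = 532 / 155 = 3.432258
ln(n0/n) = 1.233218
d = 1.233218 / 0.093 = 13.26 cm

13.26


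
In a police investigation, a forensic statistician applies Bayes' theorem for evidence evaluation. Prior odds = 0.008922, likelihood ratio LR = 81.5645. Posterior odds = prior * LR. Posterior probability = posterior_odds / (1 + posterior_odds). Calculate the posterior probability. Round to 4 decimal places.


Bayesian evidence evaluation:
Posterior odds = prior_odds * LR = 0.008922 * 81.5645 = 0.7277185
Posterior probability = posterior_odds / (1 + posterior_odds)
= 0.7277185 / (1 + 0.7277185)
= 0.7277185 / 1.7277185
= 0.4212

0.4212


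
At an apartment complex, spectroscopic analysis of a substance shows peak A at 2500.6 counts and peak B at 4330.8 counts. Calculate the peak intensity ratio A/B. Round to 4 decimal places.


Spectral peak ratio:
Peak A = 2500.6 counts
Peak B = 4330.8 counts
Ratio = 2500.6 / 4330.8 = 0.5774

0.5774


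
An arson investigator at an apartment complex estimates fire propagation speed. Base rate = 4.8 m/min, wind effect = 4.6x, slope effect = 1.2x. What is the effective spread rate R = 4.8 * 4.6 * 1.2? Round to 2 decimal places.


Fire spread rate calculation:
R = R0 * wind_factor * slope_factor
= 4.8 * 4.6 * 1.2
= 22.08 * 1.2
= 26.50 m/min

26.50


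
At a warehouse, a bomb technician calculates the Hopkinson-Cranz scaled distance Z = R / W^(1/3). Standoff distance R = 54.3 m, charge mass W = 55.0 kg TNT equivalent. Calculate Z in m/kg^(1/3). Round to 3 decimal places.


Scaled distance calculation:
W^(1/3) = 55.0^(1/3) = 3.802952
Z = R / W^(1/3) = 54.3 / 3.802952
Z = 14.278 m/kg^(1/3)

14.278


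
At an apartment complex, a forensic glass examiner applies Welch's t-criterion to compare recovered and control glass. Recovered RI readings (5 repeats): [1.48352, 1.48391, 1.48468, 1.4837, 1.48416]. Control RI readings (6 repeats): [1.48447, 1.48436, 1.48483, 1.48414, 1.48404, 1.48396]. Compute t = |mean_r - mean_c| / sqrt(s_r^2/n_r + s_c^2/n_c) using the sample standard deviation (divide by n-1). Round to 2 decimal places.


Welch's t-criterion for glass RI comparison:
Recovered mean = sum / n_r = 7.41997 / 5 = 1.483994
Control mean = sum / n_c = 8.9058 / 6 = 1.4843
Recovered sample variance s_r^2 = 2.0408e-07
Control sample variance s_c^2 = 1.0444e-07
Welch SE (unpooled) = sqrt(s_r^2/n_r + s_c^2/n_c) = sqrt(4.0816e-08 + 1.74067e-08) = sqrt(5.82227e-08) = 0.000241294
|mean_r - mean_c| = 0.000306
t = 0.000306 / 0.000241294 = 1.27

1.27


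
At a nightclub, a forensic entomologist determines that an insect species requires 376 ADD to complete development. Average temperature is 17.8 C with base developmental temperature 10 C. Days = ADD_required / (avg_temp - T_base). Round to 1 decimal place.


Insect development time:
Effective temperature = avg_temp - T_base = 17.8 - 10 = 7.8 C
Days = ADD / effective_temp = 376 / 7.8 = 48.2 days

48.2


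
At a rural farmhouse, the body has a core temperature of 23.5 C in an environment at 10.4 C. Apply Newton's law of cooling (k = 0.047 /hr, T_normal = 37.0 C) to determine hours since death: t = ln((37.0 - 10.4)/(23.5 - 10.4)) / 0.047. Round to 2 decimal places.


Using Newton's law of cooling:
t = ln((T_normal - T_ambient) / (T_body - T_ambient)) / k
T_normal - T_ambient = 26.6
T_body - T_ambient = 13.1
Ratio = 2.030534
ln(ratio) = 0.708299
t = 0.708299 / 0.047 = 15.07 hours

15.07
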